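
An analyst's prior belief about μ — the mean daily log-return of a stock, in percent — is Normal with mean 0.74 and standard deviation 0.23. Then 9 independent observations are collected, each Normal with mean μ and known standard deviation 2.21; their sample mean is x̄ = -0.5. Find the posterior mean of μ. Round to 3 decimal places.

Posterior mean ≈ 0.630

With known σ, the Normal prior is conjugate. Weight on the data is w = (n/σ²)/(n/σ² + 1/τ₀²) = 1.84271/(1.84271+18.9036) = 0.088821.
Posterior mean = w·x̄ + (1−w)·μ₀ = 0.088821·-0.5 + 0.91118·0.74 = 0.630.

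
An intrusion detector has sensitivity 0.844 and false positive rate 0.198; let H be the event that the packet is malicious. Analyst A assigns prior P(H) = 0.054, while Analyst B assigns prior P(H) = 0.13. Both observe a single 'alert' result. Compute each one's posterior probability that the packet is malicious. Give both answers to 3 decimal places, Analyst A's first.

The likelihood ratio for an 'alert' result is 0.844/0.198 = 4.2626.
Analyst A: prior odds 0.054/0.946 = 0.057082; posterior odds 0.24332; posterior probability 0.196.
Analyst B: prior odds 0.13/0.87 = 0.14943; posterior odds 0.63694; posterior probability 0.389.

Analyst A: 0.196; Analyst B: 0.389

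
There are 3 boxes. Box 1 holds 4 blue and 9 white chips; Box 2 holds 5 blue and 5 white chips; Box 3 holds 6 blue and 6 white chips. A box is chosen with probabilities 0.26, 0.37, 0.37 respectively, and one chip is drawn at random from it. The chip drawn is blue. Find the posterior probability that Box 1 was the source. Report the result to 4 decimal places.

Tabulate prior·likelihood by source: [1] prior 0.26, lik 0.3077, product 0.08000; [2] prior 0.37, lik 0.5, product 0.1850; [3] prior 0.37, lik 0.5, product 0.1850.
Normalizing constant = 0.45000; the posterior for Box 1 is its product over the sum, 0.08000/0.45000 = 0.1778.

Posterior probability ≈ 0.1778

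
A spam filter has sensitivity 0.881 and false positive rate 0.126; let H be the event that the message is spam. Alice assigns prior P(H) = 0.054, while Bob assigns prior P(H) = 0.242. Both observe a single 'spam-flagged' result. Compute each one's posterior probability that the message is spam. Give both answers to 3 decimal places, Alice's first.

P('+'|H) = 0.881, P('+'|¬H) = 0.126.
Alice: numerator 0.881·0.054 = 0.047574; evidence = 0.047574+0.126·0.946 = 0.16677; posterior = 0.285.
Bob: numerator 0.881·0.242 = 0.21320; evidence = 0.21320+0.126·0.758 = 0.30871; posterior = 0.691.

Alice: 0.285; Bob: 0.691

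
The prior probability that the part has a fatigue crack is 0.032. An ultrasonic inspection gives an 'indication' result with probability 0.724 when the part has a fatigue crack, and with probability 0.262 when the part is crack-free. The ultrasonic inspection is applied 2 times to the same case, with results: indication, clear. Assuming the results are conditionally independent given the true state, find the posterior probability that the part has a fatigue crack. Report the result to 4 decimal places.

With H the event that the part has a fatigue crack, the joint likelihood of the observed sequence is P(data|H) = 0.724·0.276 = 0.19982 and P(data|¬H) = 0.262·0.738 = 0.19336.
Bayes: P(H|data) = 0.032·0.19982 / (0.032·0.19982 + 0.968·0.19336) = 0.0063944/0.19356 = 0.0330.

Posterior P(H) ≈ 0.0330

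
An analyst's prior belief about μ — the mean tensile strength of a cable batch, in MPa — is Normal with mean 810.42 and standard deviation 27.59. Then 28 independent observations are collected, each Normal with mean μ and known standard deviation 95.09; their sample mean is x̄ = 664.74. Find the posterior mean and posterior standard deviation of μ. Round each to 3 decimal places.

With known σ, the Normal prior is conjugate. Weight on the data is w = (n/σ²)/(n/σ² + 1/τ₀²) = 0.00309662/(0.00309662+0.00131370) = 0.70213.
Posterior mean = w·x̄ + (1−w)·μ₀ = 0.70213·664.74 + 0.29787·810.42 = 708.134. Posterior variance = 1/(0.00309662+0.00131370) = 226.741, so SD = 15.058.

Posterior mean ≈ 708.134; posterior SD ≈ 15.058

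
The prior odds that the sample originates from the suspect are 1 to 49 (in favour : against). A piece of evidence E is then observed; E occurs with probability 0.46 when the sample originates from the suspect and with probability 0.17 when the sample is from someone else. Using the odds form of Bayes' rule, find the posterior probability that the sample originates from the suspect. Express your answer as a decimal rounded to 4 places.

Posterior probability ≈ 0.0523

Prior odds = 1/49 = 0.020408.
Likelihood ratio for E = 0.46/0.17 = 2.7059.
Posterior odds = prior odds × LR = 0.055222.
Posterior probability = odds/(1+odds) = 0.055222/1.0552 = 0.0523.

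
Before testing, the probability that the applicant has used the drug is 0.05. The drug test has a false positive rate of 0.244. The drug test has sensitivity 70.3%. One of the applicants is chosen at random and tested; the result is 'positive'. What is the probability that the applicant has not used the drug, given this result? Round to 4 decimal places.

Write H for 'the applicant has used the drug'. Prior odds H:¬H = 0.05/0.95 = 0.052632. For the 'positive' outcome, the likelihood ratio is 0.703/0.244 = 2.8811.
Posterior odds = 0.052632 × 2.8811 = 0.15164, so P(H|E) = 0.15164/(1+0.15164) = 0.1317. Then P(¬H|E) = 1 − 0.1317 = 0.8683.

P(¬H | E) ≈ 0.8683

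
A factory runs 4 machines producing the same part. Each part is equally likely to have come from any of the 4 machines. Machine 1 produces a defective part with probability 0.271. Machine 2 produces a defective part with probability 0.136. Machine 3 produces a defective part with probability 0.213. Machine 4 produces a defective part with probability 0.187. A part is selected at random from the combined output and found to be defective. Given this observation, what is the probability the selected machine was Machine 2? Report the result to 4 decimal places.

P(defective|M1) = 0.271; P(defective|M2) = 0.136; P(defective|M3) = 0.213; P(defective|M4) = 0.187.
Prior × likelihood for each source: 0.25·0.271=0.06775, 0.25·0.136=0.03400, 0.25·0.213=0.05325, 0.25·0.187=0.04675. Summing gives P(defective) = 0.20175.
P(Machine 2 | defective) = 0.03400 / 0.20175 = 0.1685.

Posterior probability ≈ 0.1685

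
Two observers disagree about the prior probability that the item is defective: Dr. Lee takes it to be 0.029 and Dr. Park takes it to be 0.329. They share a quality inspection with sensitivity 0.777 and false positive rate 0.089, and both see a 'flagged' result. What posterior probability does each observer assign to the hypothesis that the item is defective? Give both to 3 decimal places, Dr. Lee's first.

The likelihood ratio for a 'flagged' result is 0.777/0.089 = 8.7303.
Dr. Lee: prior odds 0.029/0.971 = 0.029866; posterior odds 0.26074; posterior probability 0.207.
Dr. Park: prior odds 0.329/0.671 = 0.49031; posterior odds 4.2806; posterior probability 0.811.

Dr. Lee: 0.207; Dr. Park: 0.811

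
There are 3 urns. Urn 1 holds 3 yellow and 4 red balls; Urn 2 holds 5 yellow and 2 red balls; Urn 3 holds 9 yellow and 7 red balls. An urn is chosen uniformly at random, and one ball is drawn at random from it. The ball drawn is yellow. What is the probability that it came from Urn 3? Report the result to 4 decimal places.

P(yellow|Urn 1) = 0.4286; P(yellow|Urn 2) = 0.7143; P(yellow|Urn 3) = 0.5625.
Prior × likelihood for each source: 0.333333·0.4286=0.1429, 0.333333·0.7143=0.2381, 0.333333·0.5625=0.1875. Summing gives P(yellow) = 0.56845.
P(Urn 3 | yellow) = 0.1875 / 0.56845 = 0.3298.

Posterior probability ≈ 0.3298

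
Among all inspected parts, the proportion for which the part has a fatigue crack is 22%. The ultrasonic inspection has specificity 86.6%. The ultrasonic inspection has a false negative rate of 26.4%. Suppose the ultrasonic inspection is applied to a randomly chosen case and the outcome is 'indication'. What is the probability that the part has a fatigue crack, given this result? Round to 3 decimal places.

P(H | E) ≈ 0.608

Let H be the event that the part has a fatigue crack. P(H) = 0.22, so P(¬H) = 0.78. With E the 'indication' result, P(E|H) = 0.736 and P(E|¬H) = 0.134.
P(E) = 0.736·0.22 + 0.134·0.78 = 0.16192 + 0.10452 = 0.26644.
By Bayes' theorem, P(H|E) = 0.16192 / 0.26644 = 0.608.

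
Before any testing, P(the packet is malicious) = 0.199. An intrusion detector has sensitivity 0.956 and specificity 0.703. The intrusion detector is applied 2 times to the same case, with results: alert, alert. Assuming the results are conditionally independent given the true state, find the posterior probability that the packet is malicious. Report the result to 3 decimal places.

Let H be the event that the packet is malicious; start with P(H) = 0.199. P('alert'|H) = 0.956, P('alert'|¬H) = 0.297.
Update on result 1 ('alert'): P(H) ← 0.956·0.1990 / (0.956·0.1990 + 0.297·0.8010) = 0.19024/0.42814 = 0.4443.
Update on result 2 ('alert'): P(H) ← 0.956·0.4443 / (0.956·0.4443 + 0.297·0.5557) = 0.42480/0.58983 = 0.7202.

Posterior P(H) ≈ 0.720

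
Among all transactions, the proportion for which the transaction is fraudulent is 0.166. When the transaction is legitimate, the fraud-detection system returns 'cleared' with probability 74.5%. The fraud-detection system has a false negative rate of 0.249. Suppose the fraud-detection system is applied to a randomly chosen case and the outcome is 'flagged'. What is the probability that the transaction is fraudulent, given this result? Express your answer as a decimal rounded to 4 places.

Let H be the event that the transaction is fraudulent. P(H) = 0.166, so P(¬H) = 0.834. With E the 'flagged' result, P(E|H) = 0.751 and P(E|¬H) = 0.255.
P(E) = 0.751·0.166 + 0.255·0.834 = 0.12467 + 0.21267 = 0.33734.
By Bayes' theorem, P(H|E) = 0.12467 / 0.33734 = 0.3696.

P(H | E) ≈ 0.3696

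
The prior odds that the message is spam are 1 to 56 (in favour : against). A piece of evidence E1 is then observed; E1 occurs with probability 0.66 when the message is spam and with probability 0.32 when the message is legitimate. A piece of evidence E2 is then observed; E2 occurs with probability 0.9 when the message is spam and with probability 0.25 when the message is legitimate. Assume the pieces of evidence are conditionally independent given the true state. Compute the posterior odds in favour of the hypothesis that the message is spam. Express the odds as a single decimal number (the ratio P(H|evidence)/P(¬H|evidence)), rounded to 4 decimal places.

Prior odds = 1/56 = 0.017857. In log-odds, ln(0.017857) = -4.0254.
Add log likelihood ratios: ln(2.0625) + ln(3.6000) = 2.0049.
Posterior log-odds = -2.0205, so posterior odds = exp(-2.0205) = 0.13259.

Posterior odds ≈ 0.1326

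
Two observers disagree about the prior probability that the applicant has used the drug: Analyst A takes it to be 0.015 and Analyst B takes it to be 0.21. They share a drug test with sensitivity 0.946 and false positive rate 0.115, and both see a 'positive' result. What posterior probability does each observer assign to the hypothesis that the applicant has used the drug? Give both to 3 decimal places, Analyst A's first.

The likelihood ratio for a 'positive' result is 0.946/0.115 = 8.2261.
Analyst A: prior odds 0.015/0.985 = 0.015228; posterior odds 0.12527; posterior probability 0.111.
Analyst B: prior odds 0.21/0.79 = 0.26582; posterior odds 2.1867; posterior probability 0.686.

Analyst A: 0.111; Analyst B: 0.686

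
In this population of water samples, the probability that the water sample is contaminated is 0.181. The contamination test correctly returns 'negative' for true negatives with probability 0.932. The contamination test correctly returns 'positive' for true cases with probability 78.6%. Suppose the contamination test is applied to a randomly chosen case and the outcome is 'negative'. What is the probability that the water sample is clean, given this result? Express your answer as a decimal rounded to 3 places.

P(¬H | E) ≈ 0.952

Write H for 'the water sample is contaminated'. Prior odds H:¬H = 0.181/0.819 = 0.22100. For the 'negative' outcome, the likelihood ratio is 0.214/0.932 = 0.22961.
Posterior odds = 0.22100 × 0.22961 = 0.050745, so P(H|E) = 0.050745/(1+0.050745) = 0.048. Then P(¬H|E) = 1 − 0.048 = 0.952.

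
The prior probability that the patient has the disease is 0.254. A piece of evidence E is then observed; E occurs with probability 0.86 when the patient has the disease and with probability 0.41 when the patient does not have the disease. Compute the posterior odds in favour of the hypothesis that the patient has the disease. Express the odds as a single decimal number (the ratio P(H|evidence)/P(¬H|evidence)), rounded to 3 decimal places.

Posterior odds ≈ 0.714

Prior odds = 0.254/(1−0.254) = 0.34048.
Likelihood ratio for E = 0.86/0.41 = 2.0976.
Posterior odds = prior odds × LR = 0.71418.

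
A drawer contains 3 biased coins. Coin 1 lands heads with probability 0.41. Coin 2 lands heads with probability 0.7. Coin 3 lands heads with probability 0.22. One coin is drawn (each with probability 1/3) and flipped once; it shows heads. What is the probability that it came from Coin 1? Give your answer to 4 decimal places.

P(heads|C1) = 0.41; P(heads|C2) = 0.7; P(heads|C3) = 0.22.
Prior × likelihood for each source: 0.333333·0.41=0.1367, 0.333333·0.7=0.2333, 0.333333·0.22=0.07333. Summing gives P(heads) = 0.44333.
P(Coin 1 | heads) = 0.1367 / 0.44333 = 0.3083.

Posterior probability ≈ 0.3083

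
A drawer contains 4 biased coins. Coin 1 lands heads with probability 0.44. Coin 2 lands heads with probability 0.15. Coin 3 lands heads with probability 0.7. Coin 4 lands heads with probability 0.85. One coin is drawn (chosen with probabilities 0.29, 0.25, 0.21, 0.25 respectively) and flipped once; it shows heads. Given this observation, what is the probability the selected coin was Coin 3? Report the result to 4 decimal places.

Posterior probability ≈ 0.2802

Tabulate prior·likelihood by source: [1] prior 0.29, lik 0.44, product 0.1276; [2] prior 0.25, lik 0.15, product 0.03750; [3] prior 0.21, lik 0.7, product 0.1470; [4] prior 0.25, lik 0.85, product 0.2125.
Normalizing constant = 0.52460; the posterior for Coin 3 is its product over the sum, 0.1470/0.52460 = 0.2802.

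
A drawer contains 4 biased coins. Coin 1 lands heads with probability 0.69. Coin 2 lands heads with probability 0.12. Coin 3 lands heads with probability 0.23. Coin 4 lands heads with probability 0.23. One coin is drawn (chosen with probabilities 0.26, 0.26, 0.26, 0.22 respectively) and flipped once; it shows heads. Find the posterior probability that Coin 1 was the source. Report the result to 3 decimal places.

Tabulate prior·likelihood by source: [1] prior 0.26, lik 0.69, product 0.1794; [2] prior 0.26, lik 0.12, product 0.03120; [3] prior 0.26, lik 0.23, product 0.05980; [4] prior 0.22, lik 0.23, product 0.05060.
Normalizing constant = 0.32100; the posterior for Coin 1 is its product over the sum, 0.1794/0.32100 = 0.559.

Posterior probability ≈ 0.559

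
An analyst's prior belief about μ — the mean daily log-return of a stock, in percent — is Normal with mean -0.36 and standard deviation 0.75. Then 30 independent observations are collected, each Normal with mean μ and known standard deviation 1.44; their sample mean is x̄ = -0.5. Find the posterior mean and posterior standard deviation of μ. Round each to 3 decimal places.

With known σ, the Normal prior is conjugate. Weight on the data is w = (n/σ²)/(n/σ² + 1/τ₀²) = 14.4676/(14.4676+1.77778) = 0.89057.
Posterior mean = w·x̄ + (1−w)·μ₀ = 0.89057·-0.5 + 0.10943·-0.36 = -0.485. Posterior variance = 1/(14.4676+1.77778) = 0.0615560, so SD = 0.248.

Posterior mean ≈ -0.485; posterior SD ≈ 0.248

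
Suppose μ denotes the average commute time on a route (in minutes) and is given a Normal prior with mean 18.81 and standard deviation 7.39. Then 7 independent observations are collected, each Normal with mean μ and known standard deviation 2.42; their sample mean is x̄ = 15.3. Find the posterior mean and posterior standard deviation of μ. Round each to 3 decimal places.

Posterior mean ≈ 15.353; posterior SD ≈ 0.908

With known σ, the Normal prior is conjugate. Weight on the data is w = (n/σ²)/(n/σ² + 1/τ₀²) = 1.19527/(1.19527+0.0183110) = 0.98491.
Posterior mean = w·x̄ + (1−w)·μ₀ = 0.98491·15.3 + 0.015088·18.81 = 15.353. Posterior variance = 1/(1.19527+0.0183110) = 0.824005, so SD = 0.908.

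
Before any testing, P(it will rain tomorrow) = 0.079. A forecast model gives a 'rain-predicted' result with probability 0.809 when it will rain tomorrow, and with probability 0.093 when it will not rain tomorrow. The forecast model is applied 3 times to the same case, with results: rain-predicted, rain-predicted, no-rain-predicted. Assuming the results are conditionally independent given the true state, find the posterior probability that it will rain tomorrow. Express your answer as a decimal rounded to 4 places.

Posterior P(H) ≈ 0.5775

With H the event that it will rain tomorrow, the joint likelihood of the observed sequence is P(data|H) = 0.809·0.809·0.191 = 0.12501 and P(data|¬H) = 0.093·0.093·0.907 = 0.0078446.
Bayes: P(H|data) = 0.079·0.12501 / (0.079·0.12501 + 0.921·0.0078446) = 0.0098755/0.017100 = 0.5775.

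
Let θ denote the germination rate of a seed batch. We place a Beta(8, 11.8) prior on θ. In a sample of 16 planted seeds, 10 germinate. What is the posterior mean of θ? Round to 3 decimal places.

Posterior mean ≈ 0.503

Observing 10 successes and 6 failures updates Beta(8, 11.8) by adding the success and failure counts to the two shape parameters: α = 8+10 = 18, β = 11.8+6 = 17.8.
E[θ | data] = 18/(18+17.8) = 0.503.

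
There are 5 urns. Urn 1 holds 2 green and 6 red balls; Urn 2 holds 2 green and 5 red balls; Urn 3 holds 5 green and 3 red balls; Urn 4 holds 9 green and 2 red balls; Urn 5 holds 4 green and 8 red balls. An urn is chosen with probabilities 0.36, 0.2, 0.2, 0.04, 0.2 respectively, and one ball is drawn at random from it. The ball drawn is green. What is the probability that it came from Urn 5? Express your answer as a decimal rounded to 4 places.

Tabulate prior·likelihood by source: [1] prior 0.36, lik 0.25, product 0.09000; [2] prior 0.2, lik 0.2857, product 0.05714; [3] prior 0.2, lik 0.625, product 0.1250; [4] prior 0.04, lik 0.8182, product 0.03273; [5] prior 0.2, lik 0.3333, product 0.06667.
Normalizing constant = 0.37154; the posterior for Urn 5 is its product over the sum, 0.06667/0.37154 = 0.1794.

Posterior probability ≈ 0.1794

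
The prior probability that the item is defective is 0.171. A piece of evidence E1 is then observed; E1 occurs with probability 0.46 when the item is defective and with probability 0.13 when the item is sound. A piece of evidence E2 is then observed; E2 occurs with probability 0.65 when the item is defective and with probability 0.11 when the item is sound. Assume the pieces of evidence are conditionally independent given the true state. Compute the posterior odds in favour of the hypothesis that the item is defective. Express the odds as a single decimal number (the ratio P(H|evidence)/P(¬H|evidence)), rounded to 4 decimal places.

Posterior odds ≈ 4.3130

Prior odds = 0.171/(1−0.171) = 0.20627.
Likelihood ratio for E1 = 0.46/0.13 = 3.5385.
Likelihood ratio for E2 = 0.65/0.11 = 5.9091.
Posterior odds = prior odds × LR₁ × LR₂ = 4.3130.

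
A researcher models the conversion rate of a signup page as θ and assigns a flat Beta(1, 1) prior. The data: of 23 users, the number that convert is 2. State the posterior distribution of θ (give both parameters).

Observing 2 successes and 21 failures updates Beta(1, 1) by adding the success and failure counts to the two shape parameters: α = 1+2 = 3, β = 1+21 = 22.

Posterior: Beta(3, 22)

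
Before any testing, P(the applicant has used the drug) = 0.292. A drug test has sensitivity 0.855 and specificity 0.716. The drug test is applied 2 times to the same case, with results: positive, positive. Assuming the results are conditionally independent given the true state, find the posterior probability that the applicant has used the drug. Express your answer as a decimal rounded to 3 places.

Let H be the event that the applicant has used the drug; start with P(H) = 0.292. P('positive'|H) = 0.855, P('positive'|¬H) = 0.284.
Update on result 1 ('positive'): P(H) ← 0.855·0.2920 / (0.855·0.2920 + 0.284·0.7080) = 0.24966/0.45073 = 0.5539.
Update on result 2 ('positive'): P(H) ← 0.855·0.5539 / (0.855·0.5539 + 0.284·0.4461) = 0.47358/0.60028 = 0.7889.

Posterior P(H) ≈ 0.789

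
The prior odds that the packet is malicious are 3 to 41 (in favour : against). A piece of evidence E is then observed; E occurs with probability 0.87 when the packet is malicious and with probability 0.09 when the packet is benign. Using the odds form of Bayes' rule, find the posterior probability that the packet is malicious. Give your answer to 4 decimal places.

Posterior probability ≈ 0.4143

Prior odds = 3/41 = 0.073171.
Likelihood ratio for E = 0.87/0.09 = 9.6667.
Posterior odds = prior odds × LR = 0.70732.
Posterior probability = odds/(1+odds) = 0.70732/1.7073 = 0.4143.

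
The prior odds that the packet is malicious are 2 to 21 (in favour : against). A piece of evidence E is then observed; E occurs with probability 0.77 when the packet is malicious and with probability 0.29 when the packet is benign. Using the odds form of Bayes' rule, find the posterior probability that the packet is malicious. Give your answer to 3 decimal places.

Prior odds = 2/21 = 0.095238.
Likelihood ratio for E = 0.77/0.29 = 2.6552.
Posterior odds = prior odds × LR = 0.25287.
Posterior probability = odds/(1+odds) = 0.25287/1.2529 = 0.202.

Posterior probability ≈ 0.202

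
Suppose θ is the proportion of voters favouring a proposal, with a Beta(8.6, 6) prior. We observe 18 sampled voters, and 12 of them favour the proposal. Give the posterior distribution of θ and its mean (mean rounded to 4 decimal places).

Posterior: Beta(20.6, 12); mean ≈ 0.6319

Observing 12 successes and 6 failures updates Beta(8.6, 6) by adding the success and failure counts to the two shape parameters: α = 8.6+12 = 20.6, β = 6+6 = 12.
Posterior mean = α/(α+β) = 20.6/32.6 = 0.6319.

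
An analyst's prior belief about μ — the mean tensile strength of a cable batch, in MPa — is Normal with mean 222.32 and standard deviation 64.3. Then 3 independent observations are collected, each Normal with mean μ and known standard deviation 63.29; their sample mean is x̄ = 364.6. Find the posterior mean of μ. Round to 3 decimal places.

Posterior mean ≈ 329.868

With known σ, the Normal prior is conjugate. Weight on the data is w = (n/σ²)/(n/σ² + 1/τ₀²) = 0.00074895/(0.00074895+0.00024187) = 0.75589.
Posterior mean = w·x̄ + (1−w)·μ₀ = 0.75589·364.6 + 0.24411·222.32 = 329.868.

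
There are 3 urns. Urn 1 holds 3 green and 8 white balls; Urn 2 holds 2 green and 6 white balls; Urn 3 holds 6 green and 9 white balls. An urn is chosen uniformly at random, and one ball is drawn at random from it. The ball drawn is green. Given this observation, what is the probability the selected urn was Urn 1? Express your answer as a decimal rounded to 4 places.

P(green|Urn 1) = 0.2727; P(green|Urn 2) = 0.25; P(green|Urn 3) = 0.4.
Prior × likelihood for each source: 0.333333·0.2727=0.09091, 0.333333·0.25=0.08333, 0.333333·0.4=0.1333. Summing gives P(green) = 0.30758.
P(Urn 1 | green) = 0.09091 / 0.30758 = 0.2956.

Posterior probability ≈ 0.2956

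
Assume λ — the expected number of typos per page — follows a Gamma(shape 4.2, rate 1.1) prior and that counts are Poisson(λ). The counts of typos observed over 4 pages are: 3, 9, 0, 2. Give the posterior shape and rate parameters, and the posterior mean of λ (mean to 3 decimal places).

Posterior: Gamma(shape=18.2, rate=5.1); mean ≈ 3.569

The Poisson likelihood adds the total count to the shape and the number of exposure periods to the rate. Here ∑xᵢ = 14 and n = 4, so shape 4.2→18.2 and rate 1.1→5.1.
Posterior mean = shape/rate = 18.2/5.1 = 3.569.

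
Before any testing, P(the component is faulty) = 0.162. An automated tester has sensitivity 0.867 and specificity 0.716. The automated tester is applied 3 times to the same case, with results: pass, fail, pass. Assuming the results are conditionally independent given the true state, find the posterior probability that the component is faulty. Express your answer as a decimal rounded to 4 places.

Posterior P(H) ≈ 0.0200

Let H be the event that the component is faulty; start with P(H) = 0.162. P('fail'|H) = 0.867, P('fail'|¬H) = 0.284.
Update on result 1 ('pass'): P(H) ← 0.133·0.1620 / (0.133·0.1620 + 0.716·0.8380) = 0.021546/0.62155 = 0.0347.
Update on result 2 ('fail'): P(H) ← 0.867·0.0347 / (0.867·0.0347 + 0.284·0.9653) = 0.030054/0.30421 = 0.0988.
Update on result 3 ('pass'): P(H) ← 0.133·0.0988 / (0.133·0.0988 + 0.716·0.9012) = 0.013140/0.65840 = 0.0200.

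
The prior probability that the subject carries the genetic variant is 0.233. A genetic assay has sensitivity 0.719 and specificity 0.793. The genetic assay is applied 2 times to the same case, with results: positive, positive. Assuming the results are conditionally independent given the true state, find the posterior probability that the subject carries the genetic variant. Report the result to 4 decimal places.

Let H be the event that the subject carries the genetic variant; start with P(H) = 0.233. P('positive'|H) = 0.719, P('positive'|¬H) = 0.207.
Update on result 1 ('positive'): P(H) ← 0.719·0.2330 / (0.719·0.2330 + 0.207·0.7670) = 0.16753/0.32630 = 0.5134.
Update on result 2 ('positive'): P(H) ← 0.719·0.5134 / (0.719·0.5134 + 0.207·0.4866) = 0.36915/0.46987 = 0.7856.

Posterior P(H) ≈ 0.7856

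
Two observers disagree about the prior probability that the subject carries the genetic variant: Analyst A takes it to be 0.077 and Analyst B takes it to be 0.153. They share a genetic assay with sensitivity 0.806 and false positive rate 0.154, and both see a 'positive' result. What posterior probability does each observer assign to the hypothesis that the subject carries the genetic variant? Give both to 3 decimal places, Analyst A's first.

Analyst A: 0.304; Analyst B: 0.486

P('+'|H) = 0.806, P('+'|¬H) = 0.154.
Analyst A: numerator 0.806·0.077 = 0.062062; evidence = 0.062062+0.154·0.923 = 0.20420; posterior = 0.304.
Analyst B: numerator 0.806·0.153 = 0.12332; evidence = 0.12332+0.154·0.847 = 0.25376; posterior = 0.486.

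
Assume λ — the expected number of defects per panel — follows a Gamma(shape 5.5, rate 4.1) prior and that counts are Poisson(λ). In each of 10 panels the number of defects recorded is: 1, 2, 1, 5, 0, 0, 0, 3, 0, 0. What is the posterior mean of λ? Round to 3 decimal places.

Posterior mean ≈ 1.241

The Poisson likelihood adds the total count to the shape and the number of exposure periods to the rate. Here ∑xᵢ = 12 and n = 10, so shape 5.5→17.5 and rate 4.1→14.1.
Posterior mean = shape/rate = 17.5/14.1 = 1.241.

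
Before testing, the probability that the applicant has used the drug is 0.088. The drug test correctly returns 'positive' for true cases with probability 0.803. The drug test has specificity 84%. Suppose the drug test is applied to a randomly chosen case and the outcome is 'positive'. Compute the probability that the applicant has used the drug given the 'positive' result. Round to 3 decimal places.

Let H be the event that the applicant has used the drug. P(H) = 0.088, so P(¬H) = 0.912. With E the 'positive' result, P(E|H) = 0.803 and P(E|¬H) = 0.16.
P(E) = 0.803·0.088 + 0.16·0.912 = 0.070664 + 0.14592 = 0.21658.
By Bayes' theorem, P(H|E) = 0.070664 / 0.21658 = 0.326.

P(H | E) ≈ 0.326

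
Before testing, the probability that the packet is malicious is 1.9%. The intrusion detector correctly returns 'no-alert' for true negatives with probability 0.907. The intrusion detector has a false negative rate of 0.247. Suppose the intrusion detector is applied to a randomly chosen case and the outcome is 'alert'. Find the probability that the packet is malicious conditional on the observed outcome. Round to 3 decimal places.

P(H | E) ≈ 0.136

Let H be the event that the packet is malicious. P(H) = 0.019, so P(¬H) = 0.981. With E the 'alert' result, P(E|H) = 0.753 and P(E|¬H) = 0.093.
P(E) = 0.753·0.019 + 0.093·0.981 = 0.014307 + 0.091233 = 0.10554.
By Bayes' theorem, P(H|E) = 0.014307 / 0.10554 = 0.136.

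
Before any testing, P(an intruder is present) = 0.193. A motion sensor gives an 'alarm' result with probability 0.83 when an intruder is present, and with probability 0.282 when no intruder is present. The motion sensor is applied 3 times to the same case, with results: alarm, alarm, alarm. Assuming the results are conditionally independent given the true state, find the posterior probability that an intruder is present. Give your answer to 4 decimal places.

Posterior P(H) ≈ 0.8591

Let H be the event that an intruder is present; start with P(H) = 0.193. P('alarm'|H) = 0.83, P('alarm'|¬H) = 0.282.
Update on result 1 ('alarm'): P(H) ← 0.83·0.1930 / (0.83·0.1930 + 0.282·0.8070) = 0.16019/0.38776 = 0.4131.
Update on result 2 ('alarm'): P(H) ← 0.83·0.4131 / (0.83·0.4131 + 0.282·0.5869) = 0.34288/0.50839 = 0.6745.
Update on result 3 ('alarm'): P(H) ← 0.83·0.6745 / (0.83·0.6745 + 0.282·0.3255) = 0.55980/0.65160 = 0.8591.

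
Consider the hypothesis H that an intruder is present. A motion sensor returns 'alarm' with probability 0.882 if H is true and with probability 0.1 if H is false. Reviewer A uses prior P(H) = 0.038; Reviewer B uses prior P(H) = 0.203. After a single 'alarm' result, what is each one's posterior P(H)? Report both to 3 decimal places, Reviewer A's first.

The likelihood ratio for an 'alarm' result is 0.882/0.1 = 8.8200.
Reviewer A: prior odds 0.038/0.962 = 0.039501; posterior odds 0.34840; posterior probability 0.258.
Reviewer B: prior odds 0.203/0.797 = 0.25471; posterior odds 2.2465; posterior probability 0.692.

Reviewer A: 0.258; Reviewer B: 0.692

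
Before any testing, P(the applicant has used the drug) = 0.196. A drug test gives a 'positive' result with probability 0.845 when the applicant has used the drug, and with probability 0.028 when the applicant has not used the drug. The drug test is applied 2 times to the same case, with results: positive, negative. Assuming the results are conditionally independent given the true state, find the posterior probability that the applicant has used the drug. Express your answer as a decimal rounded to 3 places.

Posterior P(H) ≈ 0.540

With H the event that the applicant has used the drug, the joint likelihood of the observed sequence is P(data|H) = 0.845·0.155 = 0.13098 and P(data|¬H) = 0.028·0.972 = 0.027216.
Bayes: P(H|data) = 0.196·0.13098 / (0.196·0.13098 + 0.804·0.027216) = 0.025671/0.047553 = 0.5398.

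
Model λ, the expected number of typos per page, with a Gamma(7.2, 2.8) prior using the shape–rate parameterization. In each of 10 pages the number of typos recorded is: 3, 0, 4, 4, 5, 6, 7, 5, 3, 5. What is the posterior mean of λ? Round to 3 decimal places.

Posterior mean ≈ 3.844

Total count ∑xᵢ = 42 over n = 10 pages.
Gamma is conjugate to the Poisson likelihood: posterior is Gamma(shape = 7.2+42 = 49.2, rate = 2.8+10 = 12.8).
E[λ | data] = 49.2/12.8 = 3.844.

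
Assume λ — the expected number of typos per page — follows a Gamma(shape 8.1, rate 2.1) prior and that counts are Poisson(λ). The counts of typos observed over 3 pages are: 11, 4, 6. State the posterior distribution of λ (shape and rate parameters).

Total count ∑xᵢ = 21 over n = 3 pages.
Gamma is conjugate to the Poisson likelihood: posterior is Gamma(shape = 8.1+21 = 29.1, rate = 2.1+3 = 5.1).

Posterior: Gamma(shape=29.1, rate=5.1)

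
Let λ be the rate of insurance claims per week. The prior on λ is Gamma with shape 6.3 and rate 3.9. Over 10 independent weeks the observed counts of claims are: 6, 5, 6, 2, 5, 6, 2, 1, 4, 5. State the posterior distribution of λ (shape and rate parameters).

Total count ∑xᵢ = 42 over n = 10 weeks.
Gamma is conjugate to the Poisson likelihood: posterior is Gamma(shape = 6.3+42 = 48.3, rate = 3.9+10 = 13.9).

Posterior: Gamma(shape=48.3, rate=13.9)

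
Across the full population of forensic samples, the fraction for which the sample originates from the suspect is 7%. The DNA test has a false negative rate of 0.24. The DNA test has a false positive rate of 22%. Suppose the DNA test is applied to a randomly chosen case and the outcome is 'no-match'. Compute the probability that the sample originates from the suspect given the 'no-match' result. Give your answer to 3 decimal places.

Write H for 'the sample originates from the suspect'. Prior odds H:¬H = 0.07/0.93 = 0.075269. For the 'no-match' outcome, the likelihood ratio is 0.24/0.78 = 0.30769.
Posterior odds = 0.075269 × 0.30769 = 0.023160, so P(H|E) = 0.023160/(1+0.023160) = 0.023.

P(H | E) ≈ 0.023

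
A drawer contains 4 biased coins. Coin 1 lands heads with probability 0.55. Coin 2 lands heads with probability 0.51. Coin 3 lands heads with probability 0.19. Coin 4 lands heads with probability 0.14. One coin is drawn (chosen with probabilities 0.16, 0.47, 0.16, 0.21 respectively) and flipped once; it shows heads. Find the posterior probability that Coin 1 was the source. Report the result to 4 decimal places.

P(heads|C1) = 0.55; P(heads|C2) = 0.51; P(heads|C3) = 0.19; P(heads|C4) = 0.14.
Prior × likelihood for each source: 0.16·0.55=0.08800, 0.47·0.51=0.2397, 0.16·0.19=0.03040, 0.21·0.14=0.02940. Summing gives P(heads) = 0.38750.
P(Coin 1 | heads) = 0.08800 / 0.38750 = 0.2271.

Posterior probability ≈ 0.2271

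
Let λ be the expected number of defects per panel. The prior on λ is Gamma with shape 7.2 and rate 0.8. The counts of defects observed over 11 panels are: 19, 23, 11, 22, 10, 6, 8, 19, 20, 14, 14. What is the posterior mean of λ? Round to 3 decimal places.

The Poisson likelihood adds the total count to the shape and the number of exposure periods to the rate. Here ∑xᵢ = 166 and n = 11, so shape 7.2→173.2 and rate 0.8→11.8.
E[λ | data] = 173.2/11.8 = 14.678.

Posterior mean ≈ 14.678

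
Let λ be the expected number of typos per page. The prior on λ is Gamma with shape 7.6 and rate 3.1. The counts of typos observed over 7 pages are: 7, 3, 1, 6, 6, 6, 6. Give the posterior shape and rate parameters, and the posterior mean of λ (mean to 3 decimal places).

Posterior: Gamma(shape=42.6, rate=10.1); mean ≈ 4.218

The Poisson likelihood adds the total count to the shape and the number of exposure periods to the rate. Here ∑xᵢ = 35 and n = 7, so shape 7.6→42.6 and rate 3.1→10.1.
Posterior mean = shape/rate = 42.6/10.1 = 4.218.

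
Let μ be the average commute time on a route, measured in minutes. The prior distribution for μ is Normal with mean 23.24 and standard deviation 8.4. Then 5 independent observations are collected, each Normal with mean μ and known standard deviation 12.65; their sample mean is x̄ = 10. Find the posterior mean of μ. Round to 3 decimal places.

Posterior mean ≈ 14.131

With known σ, the Normal prior is conjugate. Weight on the data is w = (n/σ²)/(n/σ² + 1/τ₀²) = 0.0312456/(0.0312456+0.0141723) = 0.68796.
Posterior mean = w·x̄ + (1−w)·μ₀ = 0.68796·10 + 0.31204·23.24 = 14.131.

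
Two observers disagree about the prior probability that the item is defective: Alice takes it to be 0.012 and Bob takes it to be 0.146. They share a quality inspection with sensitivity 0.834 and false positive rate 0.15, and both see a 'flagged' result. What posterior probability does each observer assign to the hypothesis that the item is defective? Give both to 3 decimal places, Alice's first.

Alice: 0.063; Bob: 0.487

The likelihood ratio for a 'flagged' result is 0.834/0.15 = 5.5600.
Alice: prior odds 0.012/0.988 = 0.012146; posterior odds 0.067530; posterior probability 0.063.
Bob: prior odds 0.146/0.854 = 0.17096; posterior odds 0.95054; posterior probability 0.487.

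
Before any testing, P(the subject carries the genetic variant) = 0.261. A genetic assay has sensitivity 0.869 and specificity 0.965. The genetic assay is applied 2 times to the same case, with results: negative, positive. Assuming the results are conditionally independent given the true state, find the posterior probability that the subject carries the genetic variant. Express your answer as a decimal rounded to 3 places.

Let H be the event that the subject carries the genetic variant; start with P(H) = 0.261. P('positive'|H) = 0.869, P('positive'|¬H) = 0.035.
Update on result 1 ('negative'): P(H) ← 0.131·0.2610 / (0.131·0.2610 + 0.965·0.7390) = 0.034191/0.74733 = 0.0458.
Update on result 2 ('positive'): P(H) ← 0.869·0.0458 / (0.869·0.0458 + 0.035·0.9542) = 0.039758/0.073156 = 0.5435.

Posterior P(H) ≈ 0.543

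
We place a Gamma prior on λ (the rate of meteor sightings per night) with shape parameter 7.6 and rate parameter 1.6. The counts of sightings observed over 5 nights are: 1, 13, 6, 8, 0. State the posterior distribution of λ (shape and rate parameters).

Posterior: Gamma(shape=35.6, rate=6.6)

Total count ∑xᵢ = 28 over n = 5 nights.
Gamma is conjugate to the Poisson likelihood: posterior is Gamma(shape = 7.6+28 = 35.6, rate = 1.6+5 = 6.6).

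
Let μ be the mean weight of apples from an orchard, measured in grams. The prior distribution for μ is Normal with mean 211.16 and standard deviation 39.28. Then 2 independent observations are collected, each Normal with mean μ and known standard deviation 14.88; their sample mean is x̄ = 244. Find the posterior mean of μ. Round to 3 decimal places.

Posterior mean ≈ 241.801

With known σ, the Normal prior is conjugate. Weight on the data is w = (n/σ²)/(n/σ² + 1/τ₀²) = 0.00903284/(0.00903284+0.00064812) = 0.93305.
Posterior mean = w·x̄ + (1−w)·μ₀ = 0.93305·244 + 0.066948·211.16 = 241.801.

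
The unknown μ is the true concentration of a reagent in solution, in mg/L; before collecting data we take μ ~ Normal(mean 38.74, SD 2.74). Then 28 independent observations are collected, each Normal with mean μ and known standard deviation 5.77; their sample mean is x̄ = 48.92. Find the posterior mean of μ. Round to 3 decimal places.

Prior precision 1/τ₀² = 1/2.74² = 0.133198; data precision n/σ² = 28/5.77² = 0.841020.
Posterior precision = 0.133198 + 0.841020 = 0.974219.
Posterior mean = (0.133198·38.74 + 0.841020·48.92) / 0.974219 = 47.528.

Posterior mean ≈ 47.528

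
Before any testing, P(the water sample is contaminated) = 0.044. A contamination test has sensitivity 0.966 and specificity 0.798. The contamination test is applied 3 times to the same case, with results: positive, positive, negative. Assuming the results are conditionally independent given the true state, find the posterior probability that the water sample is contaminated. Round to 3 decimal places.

Let H be the event that the water sample is contaminated; start with P(H) = 0.044. P('positive'|H) = 0.966, P('positive'|¬H) = 0.202.
Update on result 1 ('positive'): P(H) ← 0.966·0.0440 / (0.966·0.0440 + 0.202·0.9560) = 0.042504/0.23562 = 0.1804.
Update on result 2 ('positive'): P(H) ← 0.966·0.1804 / (0.966·0.1804 + 0.202·0.8196) = 0.17426/0.33982 = 0.5128.
Update on result 3 ('negative'): P(H) ← 0.034·0.5128 / (0.034·0.5128 + 0.798·0.4872) = 0.017435/0.40622 = 0.0429.

Posterior P(H) ≈ 0.043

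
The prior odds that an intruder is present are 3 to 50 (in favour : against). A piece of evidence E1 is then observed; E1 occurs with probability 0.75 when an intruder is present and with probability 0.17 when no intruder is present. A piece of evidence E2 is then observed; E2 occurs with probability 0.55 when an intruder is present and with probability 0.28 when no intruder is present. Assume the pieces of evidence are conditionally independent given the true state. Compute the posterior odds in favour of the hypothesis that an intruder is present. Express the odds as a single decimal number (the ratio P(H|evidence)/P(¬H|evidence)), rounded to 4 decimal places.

Prior odds = 3/50 = 0.060000. In log-odds, ln(0.060000) = -2.8134.
Add log likelihood ratios: ln(4.4118) + ln(1.9643) = 2.1594.
Posterior log-odds = -0.65401, so posterior odds = exp(-0.65401) = 0.51996.

Posterior odds ≈ 0.5200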